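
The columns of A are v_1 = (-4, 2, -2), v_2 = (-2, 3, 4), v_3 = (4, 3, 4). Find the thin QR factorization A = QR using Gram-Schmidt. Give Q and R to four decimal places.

v_1 = (-4, 2, -2); ‖v_1‖ = 4.8990, so q_1 = (-0.8165, 0.4082, -0.4082).
q_1·v_2 = (-0.8165)·(-2) + 0.4082·3 + (-0.4082)·4 = 1.2247.
u_2 = v_2 − 1.2247·q_1 = (-1.0000, 2.5000, 4.5000).
‖u_2‖ = 5.2440, so q_2 = (-0.1907, 0.4767, 0.8581).
q_1·v_3 = (-0.8165)·4 + 0.4082·3 + (-0.4082)·4 = -3.6742; q_2·v_3 = (-0.1907)·4 + 0.4767·3 + 0.8581·4 = 4.0999.
u_3 = v_3 + 3.6742·q_1 − 4.0999·q_2 = (1.7818, 2.5455, -1.0182).
‖u_3‖ = 3.2697, so q_3 = (0.5449, 0.7785, -0.3114).

Q = [[-0.8165, -0.1907, 0.5449], [0.4082, 0.4767, 0.7785], [-0.4082, 0.8581, -0.3114]], R = [[4.8990, 1.2247, -3.6742], [0.0000, 5.2440, 4.0999], [0.0000, 0.0000, 3.2697]]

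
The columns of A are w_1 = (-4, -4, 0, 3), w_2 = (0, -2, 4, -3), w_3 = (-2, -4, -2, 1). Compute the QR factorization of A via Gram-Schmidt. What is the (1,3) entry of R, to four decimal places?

w_1 = (-4, -4, 0, 3); ‖w_1‖ = 6.4031, so q_1 = (-0.6247, -0.6247, 0.0000, 0.4685).
r_{13} = q_1·w_3 = 4.2167.

r_{13} = 4.2167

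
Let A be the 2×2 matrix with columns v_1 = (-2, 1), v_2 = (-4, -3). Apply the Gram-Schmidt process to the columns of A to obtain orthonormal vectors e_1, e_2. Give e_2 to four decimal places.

v_1 = (-2, 1); ‖v_1‖ = 2.2361, so e_1 = (-0.8944, 0.4472).
e_1·v_2 = (-0.8944)·(-4) + 0.4472·(-3) = 2.2361.
u_2 = v_2 − 2.2361·e_1 = (-2.0000, -4.0000).
‖u_2‖ = 4.4721, so e_2 = (-0.4472, -0.8944).

e_2 = (-0.4472, -0.8944)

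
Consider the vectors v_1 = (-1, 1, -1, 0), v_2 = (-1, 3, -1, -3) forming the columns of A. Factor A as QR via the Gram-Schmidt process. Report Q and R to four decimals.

Q = [[-0.5774, 0.1952], [0.5774, 0.3904], [-0.5774, 0.1952], [0.0000, -0.8783]], R = [[1.7321, 2.8868], [0.0000, 3.4157]]

e_1 = v_1/‖v_1‖ = (-1, 1, -1, 0)/1.7321 = (-0.5774, 0.5774, -0.5774, 0.0000).
r_{12} = e_1·v_2 = 2.8868.
u_2 = v_2 − 2.8868·e_1 = (0.6667, 1.3333, 0.6667, -3.0000).
‖u_2‖ = 3.4157, so e_2 = (0.1952, 0.3904, 0.1952, -0.8783).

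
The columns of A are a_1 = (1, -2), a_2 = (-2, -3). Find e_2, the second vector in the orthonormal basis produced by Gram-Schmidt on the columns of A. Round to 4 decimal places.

a_1 = (1, -2); ‖a_1‖ = 2.2361, so e_1 = (0.4472, -0.8944).
e_1·a_2 = 0.4472·(-2) + (-0.8944)·(-3) = 1.7889.
u_2 = a_2 − 1.7889·e_1 = (-2.8000, -1.4000).
‖u_2‖ = 3.1305, so e_2 = (-0.8944, -0.4472).

e_2 = (-0.8944, -0.4472)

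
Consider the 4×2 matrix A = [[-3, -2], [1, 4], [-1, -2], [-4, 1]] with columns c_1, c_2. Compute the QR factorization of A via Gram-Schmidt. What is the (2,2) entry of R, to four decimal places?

c_1 = (-3, 1, -1, -4); ‖c_1‖ = 5.1962, so q_1 = (-0.5774, 0.1925, -0.1925, -0.7698).
q_1·c_2 = (-0.5774)·(-2) + 0.1925·4 + (-0.1925)·(-2) + (-0.7698)·1 = 1.5396.
u_2 = c_2 − 1.5396·q_1 = (-1.1111, 3.7037, -1.7037, 2.1852).
r_{22} = ‖u_2‖ = 4.7571.

r_{22} = 4.7571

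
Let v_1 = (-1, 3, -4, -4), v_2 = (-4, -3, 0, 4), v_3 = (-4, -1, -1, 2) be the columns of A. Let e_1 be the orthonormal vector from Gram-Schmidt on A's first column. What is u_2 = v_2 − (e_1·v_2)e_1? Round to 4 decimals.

v_1 = (-1, 3, -4, -4); ‖v_1‖ = 6.4807, so e_1 = (-0.1543, 0.4629, -0.6172, -0.6172).
e_1·v_2 = (-0.1543)·(-4) + 0.4629·(-3) + (-0.6172)·0 + (-0.6172)·4 = -3.2404.
u_2 = v_2 + 3.2404·e_1 = (-4.5000, -1.5000, -2.0000, 2.0000).

u_2 = (-4.5000, -1.5000, -2.0000, 2.0000)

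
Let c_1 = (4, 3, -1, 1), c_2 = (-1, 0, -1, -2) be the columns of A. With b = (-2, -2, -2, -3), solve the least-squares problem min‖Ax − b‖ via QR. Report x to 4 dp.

c_1 = (4, 3, -1, 1); ‖c_1‖ = 5.1962, so e_1 = (0.7698, 0.5774, -0.1925, 0.1925).
e_1·c_2 = 0.7698·(-1) + 0.5774·0 + (-0.1925)·(-1) + 0.1925·(-2) = -0.9623.
u_2 = c_2 + 0.9623·e_1 = (-0.2593, 0.5556, -1.1852, -1.8148).
‖u_2‖ = 2.2526, so e_2 = (-0.1151, 0.2466, -0.5261, -0.8057).
Qᵀb = (-2.8868, 3.2062).
Back-substitute: x_2 = 3.2062/2.2526 = 1.4234.
x_1 = (-2.8868 + 0.9623·1.4234)/5.1962 = -0.2920.

x = (-0.2920, 1.4234)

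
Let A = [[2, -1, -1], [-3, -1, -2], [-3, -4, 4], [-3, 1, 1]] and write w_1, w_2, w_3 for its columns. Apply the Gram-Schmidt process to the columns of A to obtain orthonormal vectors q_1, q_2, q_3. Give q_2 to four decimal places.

q_2 = (-0.4142, -0.0081, -0.7635, 0.4954)

w_1 = (2, -3, -3, -3); ‖w_1‖ = 5.5678, so q_1 = (0.3592, -0.5388, -0.5388, -0.5388).
q_1·w_2 = 0.3592·(-1) + (-0.5388)·(-1) + (-0.5388)·(-4) + (-0.5388)·1 = 1.7961.
u_2 = w_2 − 1.7961·q_1 = (-1.6452, -0.0323, -3.0323, 1.9677).
‖u_2‖ = 3.9717, so q_2 = (-0.4142, -0.0081, -0.7635, 0.4954).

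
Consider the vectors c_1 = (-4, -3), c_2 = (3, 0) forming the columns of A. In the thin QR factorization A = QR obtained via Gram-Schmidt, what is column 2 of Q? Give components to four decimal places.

c_1 = (-4, -3); ‖c_1‖ = 5.0000, so q_1 = (-0.8000, -0.6000).
q_1·c_2 = (-0.8000)·3 + (-0.6000)·0 = -2.4000.
u_2 = c_2 + 2.4000·q_1 = (1.0800, -1.4400).
‖u_2‖ = 1.8000, so q_2 = (0.6000, -0.8000).

q_2 = (0.6000, -0.8000)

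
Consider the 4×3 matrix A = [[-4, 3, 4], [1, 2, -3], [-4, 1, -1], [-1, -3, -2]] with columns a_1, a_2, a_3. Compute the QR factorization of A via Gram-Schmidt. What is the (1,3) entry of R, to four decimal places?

a_1 = (-4, 1, -4, -1); ‖a_1‖ = 5.8310, so q_1 = (-0.6860, 0.1715, -0.6860, -0.1715).
r_{13} = q_1·a_3 = -2.2295.

r_{13} = -2.2295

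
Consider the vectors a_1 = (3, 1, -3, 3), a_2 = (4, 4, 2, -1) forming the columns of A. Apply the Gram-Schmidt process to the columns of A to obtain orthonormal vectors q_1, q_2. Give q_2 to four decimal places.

q_2 = (0.5474, 0.6316, 0.4632, -0.2948)

a_1 = (3, 1, -3, 3); ‖a_1‖ = 5.2915, so q_1 = (0.5669, 0.1890, -0.5669, 0.5669).
q_1·a_2 = 0.5669·4 + 0.1890·4 + (-0.5669)·2 + 0.5669·(-1) = 1.3229.
u_2 = a_2 − 1.3229·q_1 = (3.2500, 3.7500, 2.7500, -1.7500).
‖u_2‖ = 5.9372, so q_2 = (0.5474, 0.6316, 0.4632, -0.2948).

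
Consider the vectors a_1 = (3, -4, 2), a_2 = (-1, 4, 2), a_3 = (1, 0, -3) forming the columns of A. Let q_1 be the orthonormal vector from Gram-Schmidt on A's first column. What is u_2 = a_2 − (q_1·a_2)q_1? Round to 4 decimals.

u_2 = (0.5517, 1.9310, 3.0345)

q_1 = a_1/‖a_1‖ = (3, -4, 2)/5.3852 = (0.5571, -0.7428, 0.3714).
r_{12} = q_1·a_2 = -2.7854.
u_2 = a_2 + 2.7854·q_1 = (0.5517, 1.9310, 3.0345).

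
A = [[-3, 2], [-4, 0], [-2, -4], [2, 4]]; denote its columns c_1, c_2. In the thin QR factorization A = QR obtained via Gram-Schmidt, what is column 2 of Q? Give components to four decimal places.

q_2 = (0.5066, 0.2111, -0.5911, 0.5911)

c_1 = (-3, -4, -2, 2); ‖c_1‖ = 5.7446, so q_1 = (-0.5222, -0.6963, -0.3482, 0.3482).
q_1·c_2 = (-0.5222)·2 + (-0.6963)·0 + (-0.3482)·(-4) + 0.3482·4 = 1.7408.
u_2 = c_2 − 1.7408·q_1 = (2.9091, 1.2121, -3.3939, 3.3939).
‖u_2‖ = 5.7419, so q_2 = (0.5066, 0.2111, -0.5911, 0.5911).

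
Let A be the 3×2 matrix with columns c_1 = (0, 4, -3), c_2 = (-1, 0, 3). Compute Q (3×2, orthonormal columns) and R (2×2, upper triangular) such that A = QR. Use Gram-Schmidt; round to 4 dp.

Q = [[0.0000, -0.3846], [0.8000, 0.5538], [-0.6000, 0.7385]], R = [[5.0000, -1.8000], [0.0000, 2.6000]]

q_1 = c_1/‖c_1‖ = (0, 4, -3)/5.0000 = (0.0000, 0.8000, -0.6000).
r_{12} = q_1·c_2 = -1.8000.
u_2 = c_2 + 1.8000·q_1 = (-1.0000, 1.4400, 1.9200).
‖u_2‖ = 2.6000, so q_2 = (-0.3846, 0.5538, 0.7385).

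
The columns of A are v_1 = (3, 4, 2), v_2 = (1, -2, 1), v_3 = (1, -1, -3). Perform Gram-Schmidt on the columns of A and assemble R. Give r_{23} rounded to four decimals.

r_{23} = -0.3036

v_1 = (3, 4, 2); ‖v_1‖ = 5.3852, so e_1 = (0.5571, 0.7428, 0.3714).
e_1·v_2 = 0.5571·1 + 0.7428·(-2) + 0.3714·1 = -0.5571.
u_2 = v_2 + 0.5571·e_1 = (1.3103, -1.5862, 1.2069).
‖u_2‖ = 2.3853, so e_2 = (0.5493, -0.6650, 0.5060).
r_{23} = e_2·v_3 = -0.3036.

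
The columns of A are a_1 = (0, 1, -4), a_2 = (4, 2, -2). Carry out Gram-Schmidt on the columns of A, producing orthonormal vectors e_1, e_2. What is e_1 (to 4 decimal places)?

e_1 = (0.0000, 0.2425, -0.9701)

a_1 = (0, 1, -4); ‖a_1‖ = 4.1231, so e_1 = (0.0000, 0.2425, -0.9701).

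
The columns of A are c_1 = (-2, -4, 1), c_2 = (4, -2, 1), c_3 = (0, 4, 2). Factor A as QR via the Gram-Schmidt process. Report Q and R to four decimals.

Q = [[-0.4364, 0.8947, -0.0953], [-0.8729, -0.3953, 0.2860], [0.2182, 0.2081, 0.9535]], R = [[4.5826, 0.2182, -3.0551], [0.0000, 4.5774, -1.1652], [0.0000, 0.0000, 3.0511]]

e_1 = c_1/‖c_1‖ = (-2, -4, 1)/4.5826 = (-0.4364, -0.8729, 0.2182).
r_{12} = e_1·c_2 = 0.2182.
u_2 = c_2 − 0.2182·e_1 = (4.0952, -1.8095, 0.9524).
‖u_2‖ = 4.5774, so e_2 = (0.8947, -0.3953, 0.2081).
r_{13} = e_1·c_3 = -3.0551; r_{23} = e_2·c_3 = -1.1652.
u_3 = c_3 + 3.0551·e_1 + 1.1652·e_2 = (-0.2909, 0.8727, 2.9091).
‖u_3‖ = 3.0511, so e_3 = (-0.0953, 0.2860, 0.9535).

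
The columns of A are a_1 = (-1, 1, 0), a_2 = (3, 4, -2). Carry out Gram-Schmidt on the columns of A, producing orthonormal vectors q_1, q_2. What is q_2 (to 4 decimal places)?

a_1 = (-1, 1, 0); ‖a_1‖ = 1.4142, so q_1 = (-0.7071, 0.7071, 0.0000).
q_1·a_2 = (-0.7071)·3 + 0.7071·4 + 0.0000·(-2) = 0.7071.
u_2 = a_2 − 0.7071·q_1 = (3.5000, 3.5000, -2.0000).
‖u_2‖ = 5.3385, so q_2 = (0.6556, 0.6556, -0.3746).

q_2 = (0.6556, 0.6556, -0.3746)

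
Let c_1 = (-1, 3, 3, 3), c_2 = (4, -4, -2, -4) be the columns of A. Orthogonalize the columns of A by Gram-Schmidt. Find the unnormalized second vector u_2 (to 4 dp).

c_1 = (-1, 3, 3, 3); ‖c_1‖ = 5.2915, so q_1 = (-0.1890, 0.5669, 0.5669, 0.5669).
q_1·c_2 = (-0.1890)·4 + 0.5669·(-4) + 0.5669·(-2) + 0.5669·(-4) = -6.4254.
u_2 = c_2 + 6.4254·q_1 = (2.7857, -0.3571, 1.6429, -0.3571).

u_2 = (2.7857, -0.3571, 1.6429, -0.3571)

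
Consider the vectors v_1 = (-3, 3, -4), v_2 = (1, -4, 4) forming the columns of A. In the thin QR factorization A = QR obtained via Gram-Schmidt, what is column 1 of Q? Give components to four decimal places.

v_1 = (-3, 3, -4); ‖v_1‖ = 5.8310, so q_1 = (-0.5145, 0.5145, -0.6860).

q_1 = (-0.5145, 0.5145, -0.6860)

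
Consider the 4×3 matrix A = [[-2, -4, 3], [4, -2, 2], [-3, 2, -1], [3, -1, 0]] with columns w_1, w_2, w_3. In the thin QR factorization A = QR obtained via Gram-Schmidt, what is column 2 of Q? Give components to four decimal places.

q_2 = (-0.9355, -0.2201, 0.2696, -0.0605)

w_1 = (-2, 4, -3, 3); ‖w_1‖ = 6.1644, so q_1 = (-0.3244, 0.6489, -0.4867, 0.4867).
q_1·w_2 = (-0.3244)·(-4) + 0.6489·(-2) + (-0.4867)·2 + 0.4867·(-1) = -1.4600.
u_2 = w_2 + 1.4600·q_1 = (-4.4737, -1.0526, 1.2895, -0.2895).
‖u_2‖ = 4.7821, so q_2 = (-0.9355, -0.2201, 0.2696, -0.0605).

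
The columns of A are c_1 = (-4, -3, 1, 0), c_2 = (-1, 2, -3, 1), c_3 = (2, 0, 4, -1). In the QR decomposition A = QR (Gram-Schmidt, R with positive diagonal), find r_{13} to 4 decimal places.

c_1 = (-4, -3, 1, 0); ‖c_1‖ = 5.0990, so e_1 = (-0.7845, -0.5883, 0.1961, 0.0000).
r_{13} = e_1·c_3 = -0.7845.

r_{13} = -0.7845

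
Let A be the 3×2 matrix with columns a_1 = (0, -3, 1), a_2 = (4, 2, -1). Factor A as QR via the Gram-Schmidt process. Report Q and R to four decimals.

Q = [[0.0000, 0.9969], [-0.9487, -0.0249], [0.3162, -0.0748]], R = [[3.1623, -2.2136], [0.0000, 4.0125]]

a_1 = (0, -3, 1); ‖a_1‖ = 3.1623, so e_1 = (0.0000, -0.9487, 0.3162).
e_1·a_2 = 0.0000·4 + (-0.9487)·2 + 0.3162·(-1) = -2.2136.
u_2 = a_2 + 2.2136·e_1 = (4.0000, -0.1000, -0.3000).
‖u_2‖ = 4.0125, so e_2 = (0.9969, -0.0249, -0.0748).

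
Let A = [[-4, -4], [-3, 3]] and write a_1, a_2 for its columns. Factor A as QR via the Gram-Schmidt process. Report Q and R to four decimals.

Q = [[-0.8000, -0.6000], [-0.6000, 0.8000]], R = [[5.0000, 1.4000], [0.0000, 4.8000]]

a_1 = (-4, -3); ‖a_1‖ = 5.0000, so q_1 = (-0.8000, -0.6000).
q_1·a_2 = (-0.8000)·(-4) + (-0.6000)·3 = 1.4000.
u_2 = a_2 − 1.4000·q_1 = (-2.8800, 3.8400).
‖u_2‖ = 4.8000, so q_2 = (-0.6000, 0.8000).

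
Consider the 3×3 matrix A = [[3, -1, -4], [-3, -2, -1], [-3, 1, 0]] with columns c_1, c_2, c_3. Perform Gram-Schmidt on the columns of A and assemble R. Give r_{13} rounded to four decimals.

c_1 = (3, -3, -3); ‖c_1‖ = 5.1962, so q_1 = (0.5774, -0.5774, -0.5774).
r_{13} = q_1·c_3 = -1.7321.

r_{13} = -1.7321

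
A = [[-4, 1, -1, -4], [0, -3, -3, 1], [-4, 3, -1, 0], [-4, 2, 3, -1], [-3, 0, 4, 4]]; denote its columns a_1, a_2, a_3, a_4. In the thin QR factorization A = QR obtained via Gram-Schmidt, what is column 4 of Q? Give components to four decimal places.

e_4 = (-0.5876, 0.2032, 0.6053, -0.3094, 0.3889)

a_1 = (-4, 0, -4, -4, -3); ‖a_1‖ = 7.5498, so e_1 = (-0.5298, 0.0000, -0.5298, -0.5298, -0.3974).
e_1·a_2 = (-0.5298)·1 + 0.0000·(-3) + (-0.5298)·3 + (-0.5298)·2 + (-0.3974)·0 = -3.1789.
u_2 = a_2 + 3.1789·e_1 = (-0.6842, -3.0000, 1.3158, 0.3158, -1.2632).
‖u_2‖ = 3.5909, so e_2 = (-0.1905, -0.8354, 0.3664, 0.0879, -0.3518).
e_1·a_3 = (-0.5298)·(-1) + 0.0000·(-3) + (-0.5298)·(-1) + (-0.5298)·3 + (-0.3974)·4 = -2.1193; e_2·a_3 = (-0.1905)·(-1) + (-0.8354)·(-3) + 0.3664·(-1) + 0.0879·3 + (-0.3518)·4 = 1.1872.
u_3 = a_3 + 2.1193·e_1 − 1.1872·e_2 = (-1.8966, -2.0082, -2.5578, 1.7728, 3.5755).
‖u_3‖ = 5.4863, so e_3 = (-0.3457, -0.3660, -0.4662, 0.3231, 0.6517).
e_1·a_4 = (-0.5298)·(-4) + 0.0000·1 + (-0.5298)·0 + (-0.5298)·(-1) + (-0.3974)·4 = 1.0596; e_2·a_4 = (-0.1905)·(-4) + (-0.8354)·1 + 0.3664·0 + 0.0879·(-1) + (-0.3518)·4 = -1.5683; e_3·a_4 = (-0.3457)·(-4) + (-0.3660)·1 + (-0.4662)·0 + 0.3231·(-1) + 0.6517·4 = 3.3005.
u_4 = a_4 − 1.0596·e_1 + 1.5683·e_2 − 3.3005·e_3 = (-2.5964, 0.8979, 2.6748, -1.3672, 1.7184).
‖u_4‖ = 4.4186, so e_4 = (-0.5876, 0.2032, 0.6053, -0.3094, 0.3889).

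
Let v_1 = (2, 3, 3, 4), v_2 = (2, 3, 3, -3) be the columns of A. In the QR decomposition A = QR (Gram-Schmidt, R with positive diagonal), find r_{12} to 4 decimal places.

r_{12} = 1.6222

q_1 = v_1/‖v_1‖ = (2, 3, 3, 4)/6.1644 = (0.3244, 0.4867, 0.4867, 0.6489).
r_{12} = q_1·v_2 = 1.6222.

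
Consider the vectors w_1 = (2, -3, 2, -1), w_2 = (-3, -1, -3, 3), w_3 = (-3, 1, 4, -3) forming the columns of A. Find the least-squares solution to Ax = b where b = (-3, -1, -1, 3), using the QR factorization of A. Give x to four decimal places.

x = (0.1668, 0.9503, 0.2006)

w_1 = (2, -3, 2, -1); ‖w_1‖ = 4.2426, so e_1 = (0.4714, -0.7071, 0.4714, -0.2357).
e_1·w_2 = 0.4714·(-3) + (-0.7071)·(-1) + 0.4714·(-3) + (-0.2357)·3 = -2.8284.
u_2 = w_2 + 2.8284·e_1 = (-1.6667, -3.0000, -1.6667, 2.3333).
‖u_2‖ = 4.4721, so e_2 = (-0.3727, -0.6708, -0.3727, 0.5217).
e_1·w_3 = 0.4714·(-3) + (-0.7071)·1 + 0.4714·4 + (-0.2357)·(-3) = 0.4714; e_2·w_3 = (-0.3727)·(-3) + (-0.6708)·1 + (-0.3727)·4 + 0.5217·(-3) = -2.6087.
u_3 = w_3 − 0.4714·e_1 + 2.6087·e_2 = (-4.1944, -0.4167, 2.8056, -1.5278).
‖u_3‖ = 5.2889, so e_3 = (-0.7931, -0.0788, 0.5305, -0.2889).
Qᵀb = (-1.8856, 3.7268, 1.0609).
Back-substitute: x_3 = 1.0609/5.2889 = 0.2006.
x_2 = (3.7268 + 2.6087·0.2006)/4.4721 = 0.9503.
x_1 = (-1.8856 + 2.8284·0.9503 − 0.4714·0.2006)/4.2426 = 0.1668.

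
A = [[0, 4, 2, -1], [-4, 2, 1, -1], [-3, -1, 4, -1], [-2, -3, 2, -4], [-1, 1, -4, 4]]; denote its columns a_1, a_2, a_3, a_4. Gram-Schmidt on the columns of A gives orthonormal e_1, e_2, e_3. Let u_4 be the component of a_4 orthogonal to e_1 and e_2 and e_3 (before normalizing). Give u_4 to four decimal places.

e_1 = a_1/‖a_1‖ = (0, -4, -3, -2, -1)/5.4772 = (0.0000, -0.7303, -0.5477, -0.3651, -0.1826).
r_{12} = e_1·a_2 = 0.0000.
u_2 = a_2 + 0.0000·e_1 = (4.0000, 2.0000, -1.0000, -3.0000, 1.0000).
‖u_2‖ = 5.5678, so e_2 = (0.7184, 0.3592, -0.1796, -0.5388, 0.1796).
r_{13} = e_1·a_3 = -2.9212; r_{23} = e_2·a_3 = -0.7184.
u_3 = a_3 + 2.9212·e_1 + 0.7184·e_2 = (2.5161, -0.8753, 2.2710, 0.5462, -4.4043).
‖u_3‖ = 5.6525, so e_3 = (0.4451, -0.1548, 0.4018, 0.0966, -0.7792).
r_{14} = e_1·a_4 = 2.0083; r_{24} = e_2·a_4 = 1.9757; r_{34} = e_3·a_4 = -4.1953.
u_4 = a_4 − 2.0083·e_1 − 1.9757·e_2 + 4.1953·e_3 = (-0.5519, -0.8926, 2.1404, -1.7967, 0.7429).

u_4 = (-0.5519, -0.8926, 2.1404, -1.7967, 0.7429)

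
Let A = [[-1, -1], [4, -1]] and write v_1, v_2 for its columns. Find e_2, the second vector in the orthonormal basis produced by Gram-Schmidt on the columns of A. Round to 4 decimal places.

e_2 = (-0.9701, -0.2425)

e_1 = v_1/‖v_1‖ = (-1, 4)/4.1231 = (-0.2425, 0.9701).
r_{12} = e_1·v_2 = -0.7276.
u_2 = v_2 + 0.7276·e_1 = (-1.1765, -0.2941).
‖u_2‖ = 1.2127, so e_2 = (-0.9701, -0.2425).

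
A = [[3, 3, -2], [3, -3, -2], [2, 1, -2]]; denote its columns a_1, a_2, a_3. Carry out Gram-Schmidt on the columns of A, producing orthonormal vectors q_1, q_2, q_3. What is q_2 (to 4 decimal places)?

a_1 = (3, 3, 2); ‖a_1‖ = 4.6904, so q_1 = (0.6396, 0.6396, 0.4264).
q_1·a_2 = 0.6396·3 + 0.6396·(-3) + 0.4264·1 = 0.4264.
u_2 = a_2 − 0.4264·q_1 = (2.7273, -3.2727, 0.8182).
‖u_2‖ = 4.3380, so q_2 = (0.6287, -0.7544, 0.1886).

q_2 = (0.6287, -0.7544, 0.1886)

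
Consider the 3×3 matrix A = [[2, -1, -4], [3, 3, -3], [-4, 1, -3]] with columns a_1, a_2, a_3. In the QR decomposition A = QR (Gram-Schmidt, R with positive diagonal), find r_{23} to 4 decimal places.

a_1 = (2, 3, -4); ‖a_1‖ = 5.3852, so e_1 = (0.3714, 0.5571, -0.7428).
e_1·a_2 = 0.3714·(-1) + 0.5571·3 + (-0.7428)·1 = 0.5571.
u_2 = a_2 − 0.5571·e_1 = (-1.2069, 2.6897, 1.4138).
‖u_2‖ = 3.2695, so e_2 = (-0.3691, 0.8226, 0.4324).
r_{23} = e_2·a_3 = -2.2887.

r_{23} = -2.2887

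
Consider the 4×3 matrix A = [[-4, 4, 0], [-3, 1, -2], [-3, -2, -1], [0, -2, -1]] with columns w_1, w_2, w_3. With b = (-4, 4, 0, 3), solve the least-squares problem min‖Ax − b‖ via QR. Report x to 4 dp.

q_1 = w_1/‖w_1‖ = (-4, -3, -3, 0)/5.8310 = (-0.6860, -0.5145, -0.5145, 0.0000).
r_{12} = q_1·w_2 = -2.2295.
u_2 = w_2 + 2.2295·q_1 = (2.4706, -0.1471, -3.1471, -2.0000).
‖u_2‖ = 4.4754, so q_2 = (0.5520, -0.0329, -0.7032, -0.4469).
r_{13} = q_1·w_3 = 1.5435; r_{23} = q_2·w_3 = 1.2158.
u_3 = w_3 − 1.5435·q_1 − 1.2158·q_2 = (0.3877, -1.1659, 0.6490, -0.4567).
‖u_3‖ = 1.4627, so q_3 = (0.2650, -0.7971, 0.4437, -0.3122).
Qᵀb = (0.6860, -3.6802, -5.1852).
Back-substitute: x_3 = -5.1852/1.4627 = -3.5450.
x_2 = (-3.6802 − 1.2158·(-3.5450))/4.4754 = 0.1407.
x_1 = (0.6860 + 2.2295·0.1407 − 1.5435·(-3.5450))/5.8310 = 1.1098.

x = (1.1098, 0.1407, -3.5450)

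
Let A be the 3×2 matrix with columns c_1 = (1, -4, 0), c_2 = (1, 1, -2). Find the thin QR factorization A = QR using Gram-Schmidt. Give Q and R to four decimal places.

Q = [[0.2425, 0.5030], [-0.9701, 0.1257], [0.0000, -0.8551]], R = [[4.1231, -0.7276], [0.0000, 2.3389]]

e_1 = c_1/‖c_1‖ = (1, -4, 0)/4.1231 = (0.2425, -0.9701, 0.0000).
r_{12} = e_1·c_2 = -0.7276.
u_2 = c_2 + 0.7276·e_1 = (1.1765, 0.2941, -2.0000).
‖u_2‖ = 2.3389, so e_2 = (0.5030, 0.1257, -0.8551).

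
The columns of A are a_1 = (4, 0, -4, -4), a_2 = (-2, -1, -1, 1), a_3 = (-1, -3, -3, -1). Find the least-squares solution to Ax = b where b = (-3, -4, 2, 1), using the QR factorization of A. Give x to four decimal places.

x = (-1.5054, -2.6739, 2.2391)

a_1 = (4, 0, -4, -4); ‖a_1‖ = 6.9282, so q_1 = (0.5774, 0.0000, -0.5774, -0.5774).
q_1·a_2 = 0.5774·(-2) + 0.0000·(-1) + (-0.5774)·(-1) + (-0.5774)·1 = -1.1547.
u_2 = a_2 + 1.1547·q_1 = (-1.3333, -1.0000, -1.6667, 0.3333).
‖u_2‖ = 2.3805, so q_2 = (-0.5601, -0.4201, -0.7001, 0.1400).
q_1·a_3 = 0.5774·(-1) + 0.0000·(-3) + (-0.5774)·(-3) + (-0.5774)·(-1) = 1.7321; q_2·a_3 = (-0.5601)·(-1) + (-0.4201)·(-3) + (-0.7001)·(-3) + 0.1400·(-1) = 3.7808.
u_3 = a_3 − 1.7321·q_1 − 3.7808·q_2 = (0.1176, -1.4118, 0.6471, -0.5294).
‖u_3‖ = 1.6450, so q_3 = (0.0715, -0.8582, 0.3934, -0.3218).
Qᵀb = (-3.4641, 2.1004, 3.6833).
Back-substitute: x_3 = 3.6833/1.6450 = 2.2391.
x_2 = (2.1004 − 3.7808·2.2391)/2.3805 = -2.6739.
x_1 = (-3.4641 + 1.1547·(-2.6739) − 1.7321·2.2391)/6.9282 = -1.5054.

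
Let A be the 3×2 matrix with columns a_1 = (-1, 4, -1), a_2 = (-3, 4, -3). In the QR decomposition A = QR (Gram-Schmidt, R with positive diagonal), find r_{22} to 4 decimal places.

a_1 = (-1, 4, -1); ‖a_1‖ = 4.2426, so q_1 = (-0.2357, 0.9428, -0.2357).
q_1·a_2 = (-0.2357)·(-3) + 0.9428·4 + (-0.2357)·(-3) = 5.1854.
u_2 = a_2 − 5.1854·q_1 = (-1.7778, -0.8889, -1.7778).
r_{22} = ‖u_2‖ = 2.6667.

r_{22} = 2.6667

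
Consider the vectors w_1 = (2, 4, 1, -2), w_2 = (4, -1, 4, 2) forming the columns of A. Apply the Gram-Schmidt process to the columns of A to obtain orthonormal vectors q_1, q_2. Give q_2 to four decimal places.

w_1 = (2, 4, 1, -2); ‖w_1‖ = 5.0000, so q_1 = (0.4000, 0.8000, 0.2000, -0.4000).
q_1·w_2 = 0.4000·4 + 0.8000·(-1) + 0.2000·4 + (-0.4000)·2 = 0.8000.
u_2 = w_2 − 0.8000·q_1 = (3.6800, -1.6400, 3.8400, 2.3200).
‖u_2‖ = 6.0299, so q_2 = (0.6103, -0.2720, 0.6368, 0.3847).

q_2 = (0.6103, -0.2720, 0.6368, 0.3847)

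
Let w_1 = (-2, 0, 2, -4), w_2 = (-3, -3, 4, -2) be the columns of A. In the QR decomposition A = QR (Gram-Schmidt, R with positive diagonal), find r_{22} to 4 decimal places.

r_{22} = 4.2230

w_1 = (-2, 0, 2, -4); ‖w_1‖ = 4.8990, so e_1 = (-0.4082, 0.0000, 0.4082, -0.8165).
e_1·w_2 = (-0.4082)·(-3) + 0.0000·(-3) + 0.4082·4 + (-0.8165)·(-2) = 4.4907.
u_2 = w_2 − 4.4907·e_1 = (-1.1667, -3.0000, 2.1667, 1.6667).
r_{22} = ‖u_2‖ = 4.2230.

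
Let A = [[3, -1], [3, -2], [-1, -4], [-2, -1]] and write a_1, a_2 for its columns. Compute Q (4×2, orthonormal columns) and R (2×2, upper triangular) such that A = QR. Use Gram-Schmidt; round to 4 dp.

Q = [[0.6255, -0.1309], [0.6255, -0.3461], [-0.2085, -0.8885], [-0.4170, -0.2712]], R = [[4.7958, -0.6255], [0.0000, 4.6485]]

a_1 = (3, 3, -1, -2); ‖a_1‖ = 4.7958, so e_1 = (0.6255, 0.6255, -0.2085, -0.4170).
e_1·a_2 = 0.6255·(-1) + 0.6255·(-2) + (-0.2085)·(-4) + (-0.4170)·(-1) = -0.6255.
u_2 = a_2 + 0.6255·e_1 = (-0.6087, -1.6087, -4.1304, -1.2609).
‖u_2‖ = 4.6485, so e_2 = (-0.1309, -0.3461, -0.8885, -0.2712).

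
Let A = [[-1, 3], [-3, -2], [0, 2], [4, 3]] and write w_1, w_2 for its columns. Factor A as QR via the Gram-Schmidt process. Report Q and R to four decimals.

Q = [[-0.1961, 0.8588], [-0.5883, -0.0646], [0.0000, 0.4802], [0.7845, 0.1662]], R = [[5.0990, 2.9417], [0.0000, 4.1649]]

q_1 = w_1/‖w_1‖ = (-1, -3, 0, 4)/5.0990 = (-0.1961, -0.5883, 0.0000, 0.7845).
r_{12} = q_1·w_2 = 2.9417.
u_2 = w_2 − 2.9417·q_1 = (3.5769, -0.2692, 2.0000, 0.6923).
‖u_2‖ = 4.1649, so q_2 = (0.8588, -0.0646, 0.4802, 0.1662).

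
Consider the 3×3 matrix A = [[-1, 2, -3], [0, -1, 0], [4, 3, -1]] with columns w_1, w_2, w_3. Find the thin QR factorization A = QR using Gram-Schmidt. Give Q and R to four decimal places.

e_1 = w_1/‖w_1‖ = (-1, 0, 4)/4.1231 = (-0.2425, 0.0000, 0.9701).
r_{12} = e_1·w_2 = 2.4254.
u_2 = w_2 − 2.4254·e_1 = (2.5882, -1.0000, 0.6471).
‖u_2‖ = 2.8491, so e_2 = (0.9084, -0.3510, 0.2271).
r_{13} = e_1·w_3 = -0.2425; r_{23} = e_2·w_3 = -2.9524.
u_3 = w_3 + 0.2425·e_1 + 2.9524·e_2 = (-0.3768, -1.0362, -0.0942).
‖u_3‖ = 1.1066, so e_3 = (-0.3405, -0.9364, -0.0851).

Q = [[-0.2425, 0.9084, -0.3405], [0.0000, -0.3510, -0.9364], [0.9701, 0.2271, -0.0851]], R = [[4.1231, 2.4254, -0.2425], [0.0000, 2.8491, -2.9524], [0.0000, 0.0000, 1.1066]]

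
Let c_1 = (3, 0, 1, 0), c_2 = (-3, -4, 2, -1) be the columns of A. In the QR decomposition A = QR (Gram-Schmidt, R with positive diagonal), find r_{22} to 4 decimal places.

c_1 = (3, 0, 1, 0); ‖c_1‖ = 3.1623, so e_1 = (0.9487, 0.0000, 0.3162, 0.0000).
e_1·c_2 = 0.9487·(-3) + 0.0000·(-4) + 0.3162·2 + 0.0000·(-1) = -2.2136.
u_2 = c_2 + 2.2136·e_1 = (-0.9000, -4.0000, 2.7000, -1.0000).
r_{22} = ‖u_2‖ = 5.0100.

r_{22} = 5.0100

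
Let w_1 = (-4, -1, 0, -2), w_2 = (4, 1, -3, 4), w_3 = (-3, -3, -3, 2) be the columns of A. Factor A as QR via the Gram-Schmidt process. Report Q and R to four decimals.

Q = [[-0.8729, -0.2178, 0.0136], [-0.2182, -0.0544, -0.8712], [0.0000, -0.8576, 0.2722], [-0.4364, 0.4628, 0.4084]], R = [[4.5826, -5.4554, 2.4004], [0.0000, 3.4983, 4.3150], [0.0000, 0.0000, 2.5727]]

w_1 = (-4, -1, 0, -2); ‖w_1‖ = 4.5826, so q_1 = (-0.8729, -0.2182, 0.0000, -0.4364).
q_1·w_2 = (-0.8729)·4 + (-0.2182)·1 + 0.0000·(-3) + (-0.4364)·4 = -5.4554.
u_2 = w_2 + 5.4554·q_1 = (-0.7619, -0.1905, -3.0000, 1.6190).
‖u_2‖ = 3.4983, so q_2 = (-0.2178, -0.0544, -0.8576, 0.4628).
q_1·w_3 = (-0.8729)·(-3) + (-0.2182)·(-3) + 0.0000·(-3) + (-0.4364)·2 = 2.4004; q_2·w_3 = (-0.2178)·(-3) + (-0.0544)·(-3) + (-0.8576)·(-3) + 0.4628·2 = 4.3150.
u_3 = w_3 − 2.4004·q_1 − 4.3150·q_2 = (0.0350, -2.2412, 0.7004, 1.0506).
‖u_3‖ = 2.5727, so q_3 = (0.0136, -0.8712, 0.2722, 0.4084).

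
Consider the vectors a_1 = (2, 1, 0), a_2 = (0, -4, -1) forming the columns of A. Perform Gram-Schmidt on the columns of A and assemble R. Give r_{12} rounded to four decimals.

a_1 = (2, 1, 0); ‖a_1‖ = 2.2361, so q_1 = (0.8944, 0.4472, 0.0000).
r_{12} = q_1·a_2 = -1.7889.

r_{12} = -1.7889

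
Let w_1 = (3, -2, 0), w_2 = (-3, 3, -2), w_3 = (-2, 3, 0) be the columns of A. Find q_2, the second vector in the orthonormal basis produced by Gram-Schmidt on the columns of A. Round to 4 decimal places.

q_1 = w_1/‖w_1‖ = (3, -2, 0)/3.6056 = (0.8321, -0.5547, 0.0000).
r_{12} = q_1·w_2 = -4.1603.
u_2 = w_2 + 4.1603·q_1 = (0.4615, 0.6923, -2.0000).
‖u_2‖ = 2.1662, so q_2 = (0.2131, 0.3196, -0.9233).

q_2 = (0.2131, 0.3196, -0.9233)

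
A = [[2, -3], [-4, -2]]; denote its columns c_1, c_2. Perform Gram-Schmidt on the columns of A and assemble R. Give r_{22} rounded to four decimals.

r_{22} = 3.5777

e_1 = c_1/‖c_1‖ = (2, -4)/4.4721 = (0.4472, -0.8944).
r_{12} = e_1·c_2 = 0.4472.
u_2 = c_2 − 0.4472·e_1 = (-3.2000, -1.6000).
r_{22} = ‖u_2‖ = 3.5777.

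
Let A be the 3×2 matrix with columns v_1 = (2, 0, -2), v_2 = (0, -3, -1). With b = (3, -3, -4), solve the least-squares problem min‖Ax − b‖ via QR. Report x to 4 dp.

q_1 = v_1/‖v_1‖ = (2, 0, -2)/2.8284 = (0.7071, 0.0000, -0.7071).
r_{12} = q_1·v_2 = 0.7071.
u_2 = v_2 − 0.7071·q_1 = (-0.5000, -3.0000, -0.5000).
‖u_2‖ = 3.0822, so q_2 = (-0.1622, -0.9733, -0.1622).
Qᵀb = (4.9497, 3.0822).
Back-substitute: x_2 = 3.0822/3.0822 = 1.0000.
x_1 = (4.9497 − 0.7071·1.0000)/2.8284 = 1.5000.

x = (1.5000, 1.0000)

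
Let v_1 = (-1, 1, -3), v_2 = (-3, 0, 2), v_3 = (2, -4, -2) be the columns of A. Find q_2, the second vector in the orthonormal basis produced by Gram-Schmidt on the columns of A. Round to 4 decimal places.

v_1 = (-1, 1, -3); ‖v_1‖ = 3.3166, so q_1 = (-0.3015, 0.3015, -0.9045).
q_1·v_2 = (-0.3015)·(-3) + 0.3015·0 + (-0.9045)·2 = -0.9045.
u_2 = v_2 + 0.9045·q_1 = (-3.2727, 0.2727, 1.1818).
‖u_2‖ = 3.4902, so q_2 = (-0.9377, 0.0781, 0.3386).

q_2 = (-0.9377, 0.0781, 0.3386)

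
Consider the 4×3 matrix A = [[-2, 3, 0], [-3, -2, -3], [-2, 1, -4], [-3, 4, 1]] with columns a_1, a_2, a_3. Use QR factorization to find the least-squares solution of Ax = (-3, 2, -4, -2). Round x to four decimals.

x = (-0.8005, -1.4202, 1.0665)

e_1 = a_1/‖a_1‖ = (-2, -3, -2, -3)/5.0990 = (-0.3922, -0.5883, -0.3922, -0.5883).
r_{12} = e_1·a_2 = -2.7456.
u_2 = a_2 + 2.7456·e_1 = (1.9231, -3.6154, -0.0769, 2.3846).
‖u_2‖ = 4.7394, so e_2 = (0.4058, -0.7628, -0.0162, 0.5032).
r_{13} = e_1·a_3 = 2.7456; r_{23} = e_2·a_3 = 2.8566.
u_3 = a_3 − 2.7456·e_1 − 2.8566·e_2 = (-0.0822, 0.7945, -2.8767, 1.1781).
‖u_3‖ = 3.2096, so e_3 = (-0.0256, 0.2475, -0.8963, 0.3671).
Qᵀb = (2.7456, -3.6844, 3.4230).
Back-substitute: x_3 = 3.4230/3.2096 = 1.0665.
x_2 = (-3.6844 − 2.8566·1.0665)/4.7394 = -1.4202.
x_1 = (2.7456 + 2.7456·(-1.4202) − 2.7456·1.0665)/5.0990 = -0.8005.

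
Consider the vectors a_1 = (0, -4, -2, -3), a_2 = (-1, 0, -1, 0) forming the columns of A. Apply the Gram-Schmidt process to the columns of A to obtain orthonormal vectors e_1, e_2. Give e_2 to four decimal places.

e_2 = (-0.7328, 0.2022, -0.6317, 0.1516)

e_1 = a_1/‖a_1‖ = (0, -4, -2, -3)/5.3852 = (0.0000, -0.7428, -0.3714, -0.5571).
r_{12} = e_1·a_2 = 0.3714.
u_2 = a_2 − 0.3714·e_1 = (-1.0000, 0.2759, -0.8621, 0.2069).
‖u_2‖ = 1.3646, so e_2 = (-0.7328, 0.2022, -0.6317, 0.1516).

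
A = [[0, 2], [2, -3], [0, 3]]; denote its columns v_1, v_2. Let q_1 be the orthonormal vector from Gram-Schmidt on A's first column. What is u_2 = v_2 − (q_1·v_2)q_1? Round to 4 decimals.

u_2 = (2.0000, 0.0000, 3.0000)

v_1 = (0, 2, 0); ‖v_1‖ = 2.0000, so q_1 = (0.0000, 1.0000, 0.0000).
q_1·v_2 = 0.0000·2 + 1.0000·(-3) + 0.0000·3 = -3.0000.
u_2 = v_2 + 3.0000·q_1 = (2.0000, 0.0000, 3.0000).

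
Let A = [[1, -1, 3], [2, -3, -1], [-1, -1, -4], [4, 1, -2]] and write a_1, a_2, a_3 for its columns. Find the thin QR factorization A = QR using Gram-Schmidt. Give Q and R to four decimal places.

Q = [[0.2132, -0.2644, 0.6036], [0.4264, -0.8198, -0.0582], [-0.2132, -0.3173, -0.7342], [0.8528, 0.3967, -0.3053]], R = [[4.6904, -0.4264, -0.6396], [0.0000, 3.4378, 0.5024], [0.0000, 0.0000, 5.4165]]

a_1 = (1, 2, -1, 4); ‖a_1‖ = 4.6904, so q_1 = (0.2132, 0.4264, -0.2132, 0.8528).
q_1·a_2 = 0.2132·(-1) + 0.4264·(-3) + (-0.2132)·(-1) + 0.8528·1 = -0.4264.
u_2 = a_2 + 0.4264·q_1 = (-0.9091, -2.8182, -1.0909, 1.3636).
‖u_2‖ = 3.4378, so q_2 = (-0.2644, -0.8198, -0.3173, 0.3967).
q_1·a_3 = 0.2132·3 + 0.4264·(-1) + (-0.2132)·(-4) + 0.8528·(-2) = -0.6396; q_2·a_3 = (-0.2644)·3 + (-0.8198)·(-1) + (-0.3173)·(-4) + 0.3967·(-2) = 0.5024.
u_3 = a_3 + 0.6396·q_1 − 0.5024·q_2 = (3.2692, -0.3154, -3.9769, -1.6538).
‖u_3‖ = 5.4165, so q_3 = (0.6036, -0.0582, -0.7342, -0.3053).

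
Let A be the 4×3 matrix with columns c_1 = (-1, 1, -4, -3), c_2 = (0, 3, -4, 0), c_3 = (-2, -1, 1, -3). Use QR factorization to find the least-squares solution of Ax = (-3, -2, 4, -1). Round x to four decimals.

c_1 = (-1, 1, -4, -3); ‖c_1‖ = 5.1962, so e_1 = (-0.1925, 0.1925, -0.7698, -0.5774).
e_1·c_2 = (-0.1925)·0 + 0.1925·3 + (-0.7698)·(-4) + (-0.5774)·0 = 3.6566.
u_2 = c_2 − 3.6566·e_1 = (0.7037, 2.2963, -1.1852, 2.1111).
‖u_2‖ = 3.4102, so e_2 = (0.2064, 0.6734, -0.3475, 0.6191).
e_1·c_3 = (-0.1925)·(-2) + 0.1925·(-1) + (-0.7698)·1 + (-0.5774)·(-3) = 1.1547; e_2·c_3 = 0.2064·(-2) + 0.6734·(-1) + (-0.3475)·1 + 0.6191·(-3) = -3.2908.
u_3 = c_3 − 1.1547·e_1 + 3.2908·e_2 = (-1.0987, 0.9936, 0.7452, -0.2962).
‖u_3‖ = 1.6845, so e_3 = (-0.6523, 0.5899, 0.4424, -0.1758).
Qᵀb = (-2.3094, -3.9750, 2.7224).
Back-substitute: x_3 = 2.7224/1.6845 = 1.6162.
x_2 = (-3.9750 + 3.2908·1.6162)/3.4102 = 0.3939.
x_1 = (-2.3094 − 3.6566·0.3939 − 1.1547·1.6162)/5.1962 = -1.0808.

x = (-1.0808, 0.3939, 1.6162)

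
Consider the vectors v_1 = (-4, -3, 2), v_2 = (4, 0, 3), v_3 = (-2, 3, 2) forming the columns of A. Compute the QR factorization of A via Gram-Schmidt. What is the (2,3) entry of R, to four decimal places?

v_1 = (-4, -3, 2); ‖v_1‖ = 5.3852, so e_1 = (-0.7428, -0.5571, 0.3714).
e_1·v_2 = (-0.7428)·4 + (-0.5571)·0 + 0.3714·3 = -1.8570.
u_2 = v_2 + 1.8570·e_1 = (2.6207, -1.0345, 3.6897).
‖u_2‖ = 4.6424, so e_2 = (0.5645, -0.2228, 0.7948).
r_{23} = e_2·v_3 = -0.2080.

r_{23} = -0.2080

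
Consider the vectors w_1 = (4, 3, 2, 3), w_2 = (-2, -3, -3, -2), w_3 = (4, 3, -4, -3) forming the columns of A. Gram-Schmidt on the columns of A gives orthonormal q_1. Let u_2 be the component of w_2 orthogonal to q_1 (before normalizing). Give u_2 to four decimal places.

u_2 = (1.0526, -0.7105, -1.4737, 0.2895)

w_1 = (4, 3, 2, 3); ‖w_1‖ = 6.1644, so q_1 = (0.6489, 0.4867, 0.3244, 0.4867).
q_1·w_2 = 0.6489·(-2) + 0.4867·(-3) + 0.3244·(-3) + 0.4867·(-2) = -4.7044.
u_2 = w_2 + 4.7044·q_1 = (1.0526, -0.7105, -1.4737, 0.2895).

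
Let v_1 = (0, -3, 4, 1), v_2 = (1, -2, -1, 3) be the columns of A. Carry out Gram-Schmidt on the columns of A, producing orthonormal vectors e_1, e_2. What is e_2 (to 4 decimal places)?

e_2 = (0.2669, -0.3798, -0.4722, 0.7494)

v_1 = (0, -3, 4, 1); ‖v_1‖ = 5.0990, so e_1 = (0.0000, -0.5883, 0.7845, 0.1961).
e_1·v_2 = 0.0000·1 + (-0.5883)·(-2) + 0.7845·(-1) + 0.1961·3 = 0.9806.
u_2 = v_2 − 0.9806·e_1 = (1.0000, -1.4231, -1.7692, 2.8077).
‖u_2‖ = 3.7468, so e_2 = (0.2669, -0.3798, -0.4722, 0.7494).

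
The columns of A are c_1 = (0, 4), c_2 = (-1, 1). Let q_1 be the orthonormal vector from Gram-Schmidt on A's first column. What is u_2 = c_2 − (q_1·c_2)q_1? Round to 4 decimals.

u_2 = (-1.0000, 0.0000)

c_1 = (0, 4); ‖c_1‖ = 4.0000, so q_1 = (0.0000, 1.0000).
q_1·c_2 = 0.0000·(-1) + 1.0000·1 = 1.0000.
u_2 = c_2 − 1.0000·q_1 = (-1.0000, 0.0000).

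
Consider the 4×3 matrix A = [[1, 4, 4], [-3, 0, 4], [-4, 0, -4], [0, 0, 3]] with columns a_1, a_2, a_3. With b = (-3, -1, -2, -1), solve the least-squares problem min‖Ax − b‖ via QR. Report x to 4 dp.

a_1 = (1, -3, -4, 0); ‖a_1‖ = 5.0990, so q_1 = (0.1961, -0.5883, -0.7845, 0.0000).
q_1·a_2 = 0.1961·4 + (-0.5883)·0 + (-0.7845)·0 + 0.0000·0 = 0.7845.
u_2 = a_2 − 0.7845·q_1 = (3.8462, 0.4615, 0.6154, 0.0000).
‖u_2‖ = 3.9223, so q_2 = (0.9806, 0.1177, 0.1569, 0.0000).
q_1·a_3 = 0.1961·4 + (-0.5883)·4 + (-0.7845)·(-4) + 0.0000·3 = 1.5689; q_2·a_3 = 0.9806·4 + 0.1177·4 + 0.1569·(-4) + 0.0000·3 = 3.7654.
u_3 = a_3 − 1.5689·q_1 − 3.7654·q_2 = (0.0000, 4.4800, -3.3600, 3.0000).
‖u_3‖ = 6.3530, so q_3 = (0.0000, 0.7052, -0.5289, 0.4722).
Qᵀb = (1.5689, -3.3732, -0.1196).
Back-substitute: x_3 = -0.1196/6.3530 = -0.0188.
x_2 = (-3.3732 − 3.7654·(-0.0188))/3.9223 = -0.8419.
x_1 = (1.5689 − 0.7845·(-0.8419) − 1.5689·(-0.0188))/5.0990 = 0.4430.

x = (0.4430, -0.8419, -0.0188)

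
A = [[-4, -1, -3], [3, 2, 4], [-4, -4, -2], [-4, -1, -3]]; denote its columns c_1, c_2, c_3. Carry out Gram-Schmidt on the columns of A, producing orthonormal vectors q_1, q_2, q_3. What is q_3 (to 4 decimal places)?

q_1 = c_1/‖c_1‖ = (-4, 3, -4, -4)/7.5498 = (-0.5298, 0.3974, -0.5298, -0.5298).
r_{12} = q_1·c_2 = 3.9736.
u_2 = c_2 − 3.9736·q_1 = (1.1053, 0.4211, -1.8947, 1.1053).
‖u_2‖ = 2.4921, so q_2 = (0.4435, 0.1690, -0.7603, 0.4435).
r_{13} = q_1·c_3 = 5.8279; r_{23} = q_2·c_3 = -0.4646.
u_3 = c_3 − 5.8279·q_1 + 0.4646·q_2 = (0.2938, 1.7627, 0.7345, 0.2938).
‖u_3‖ = 1.9543, so q_3 = (0.1503, 0.9020, 0.3758, 0.1503).

q_3 = (0.1503, 0.9020, 0.3758, 0.1503)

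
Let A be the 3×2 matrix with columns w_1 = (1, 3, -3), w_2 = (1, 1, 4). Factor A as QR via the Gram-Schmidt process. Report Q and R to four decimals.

Q = [[0.2294, 0.3715], [0.6882, 0.5917], [-0.6882, 0.7155]], R = [[4.3589, -1.8353], [0.0000, 3.8251]]

w_1 = (1, 3, -3); ‖w_1‖ = 4.3589, so e_1 = (0.2294, 0.6882, -0.6882).
e_1·w_2 = 0.2294·1 + 0.6882·1 + (-0.6882)·4 = -1.8353.
u_2 = w_2 + 1.8353·e_1 = (1.4211, 2.2632, 2.7368).
‖u_2‖ = 3.8251, so e_2 = (0.3715, 0.5917, 0.7155).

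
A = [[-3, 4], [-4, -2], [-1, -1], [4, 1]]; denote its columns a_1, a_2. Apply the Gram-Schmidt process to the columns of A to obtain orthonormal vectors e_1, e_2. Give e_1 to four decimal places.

a_1 = (-3, -4, -1, 4); ‖a_1‖ = 6.4807, so e_1 = (-0.4629, -0.6172, -0.1543, 0.6172).

e_1 = (-0.4629, -0.6172, -0.1543, 0.6172)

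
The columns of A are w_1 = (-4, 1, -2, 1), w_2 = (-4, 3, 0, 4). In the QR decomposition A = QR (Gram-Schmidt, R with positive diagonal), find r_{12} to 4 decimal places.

e_1 = w_1/‖w_1‖ = (-4, 1, -2, 1)/4.6904 = (-0.8528, 0.2132, -0.4264, 0.2132).
r_{12} = e_1·w_2 = 4.9036.

r_{12} = 4.9036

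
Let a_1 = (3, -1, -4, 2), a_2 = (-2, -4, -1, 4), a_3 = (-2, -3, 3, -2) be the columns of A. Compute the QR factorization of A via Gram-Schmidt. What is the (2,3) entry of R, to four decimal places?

r_{23} = 1.9532

a_1 = (3, -1, -4, 2); ‖a_1‖ = 5.4772, so q_1 = (0.5477, -0.1826, -0.7303, 0.3651).
q_1·a_2 = 0.5477·(-2) + (-0.1826)·(-4) + (-0.7303)·(-1) + 0.3651·4 = 1.8257.
u_2 = a_2 − 1.8257·q_1 = (-3.0000, -3.6667, 0.3333, 3.3333).
‖u_2‖ = 5.8023, so q_2 = (-0.5170, -0.6319, 0.0574, 0.5745).
r_{23} = q_2·a_3 = 1.9532.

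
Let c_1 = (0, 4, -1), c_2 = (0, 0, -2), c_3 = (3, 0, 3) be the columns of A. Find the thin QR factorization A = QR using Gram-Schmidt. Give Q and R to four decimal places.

Q = [[0.0000, 0.0000, 1.0000], [0.9701, -0.2425, 0.0000], [-0.2425, -0.9701, 0.0000]], R = [[4.1231, 0.4851, -0.7276], [0.0000, 1.9403, -2.9104], [0.0000, 0.0000, 3.0000]]

c_1 = (0, 4, -1); ‖c_1‖ = 4.1231, so e_1 = (0.0000, 0.9701, -0.2425).
e_1·c_2 = 0.0000·0 + 0.9701·0 + (-0.2425)·(-2) = 0.4851.
u_2 = c_2 − 0.4851·e_1 = (0.0000, -0.4706, -1.8824).
‖u_2‖ = 1.9403, so e_2 = (0.0000, -0.2425, -0.9701).
e_1·c_3 = 0.0000·3 + 0.9701·0 + (-0.2425)·3 = -0.7276; e_2·c_3 = 0.0000·3 + (-0.2425)·0 + (-0.9701)·3 = -2.9104.
u_3 = c_3 + 0.7276·e_1 + 2.9104·e_2 = (3.0000, 0.0000, 0.0000).
‖u_3‖ = 3.0000, so e_3 = (1.0000, 0.0000, 0.0000).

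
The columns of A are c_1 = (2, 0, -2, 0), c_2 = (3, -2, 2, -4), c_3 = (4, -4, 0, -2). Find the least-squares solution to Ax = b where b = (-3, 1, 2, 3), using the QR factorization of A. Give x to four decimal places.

x = (-1.2564, -0.6410, 0.1667)

q_1 = c_1/‖c_1‖ = (2, 0, -2, 0)/2.8284 = (0.7071, 0.0000, -0.7071, 0.0000).
r_{12} = q_1·c_2 = 0.7071.
u_2 = c_2 − 0.7071·q_1 = (2.5000, -2.0000, 2.5000, -4.0000).
‖u_2‖ = 5.7009, so q_2 = (0.4385, -0.3508, 0.4385, -0.7016).
r_{13} = q_1·c_3 = 2.8284; r_{23} = q_2·c_3 = 4.5607.
u_3 = c_3 − 2.8284·q_1 − 4.5607·q_2 = (0.0000, -2.4000, 0.0000, 1.2000).
‖u_3‖ = 2.6833, so q_3 = (0.0000, -0.8944, 0.0000, 0.4472).
Qᵀb = (-3.5355, -2.8943, 0.4472).
Back-substitute: x_3 = 0.4472/2.6833 = 0.1667.
x_2 = (-2.8943 − 4.5607·0.1667)/5.7009 = -0.6410.
x_1 = (-3.5355 − 0.7071·(-0.6410) − 2.8284·0.1667)/2.8284 = -1.2564.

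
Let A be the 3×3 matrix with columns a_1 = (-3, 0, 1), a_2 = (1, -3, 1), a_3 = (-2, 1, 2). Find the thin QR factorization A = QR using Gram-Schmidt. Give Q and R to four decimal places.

e_1 = a_1/‖a_1‖ = (-3, 0, 1)/3.1623 = (-0.9487, 0.0000, 0.3162).
r_{12} = e_1·a_2 = -0.6325.
u_2 = a_2 + 0.6325·e_1 = (0.4000, -3.0000, 1.2000).
‖u_2‖ = 3.2558, so e_2 = (0.1229, -0.9214, 0.3686).
r_{13} = e_1·a_3 = 2.5298; r_{23} = e_2·a_3 = -0.4300.
u_3 = a_3 − 2.5298·e_1 + 0.4300·e_2 = (0.4528, 0.6038, 1.3585).
‖u_3‖ = 1.5541, so e_3 = (0.2914, 0.3885, 0.8742).

Q = [[-0.9487, 0.1229, 0.2914], [0.0000, -0.9214, 0.3885], [0.3162, 0.3686, 0.8742]], R = [[3.1623, -0.6325, 2.5298], [0.0000, 3.2558, -0.4300], [0.0000, 0.0000, 1.5541]]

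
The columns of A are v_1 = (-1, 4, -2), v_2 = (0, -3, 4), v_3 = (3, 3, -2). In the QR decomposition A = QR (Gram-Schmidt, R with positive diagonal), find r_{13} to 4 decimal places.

e_1 = v_1/‖v_1‖ = (-1, 4, -2)/4.5826 = (-0.2182, 0.8729, -0.4364).
r_{13} = e_1·v_3 = 2.8368.

r_{13} = 2.8368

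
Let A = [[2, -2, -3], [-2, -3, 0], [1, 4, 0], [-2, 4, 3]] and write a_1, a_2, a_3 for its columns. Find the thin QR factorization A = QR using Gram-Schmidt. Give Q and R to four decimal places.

Q = [[0.5547, -0.2531, -0.5207], [-0.5547, -0.4948, -0.6248], [0.2774, 0.6213, -0.5554], [-0.5547, 0.5523, -0.1736]], R = [[3.6056, -0.5547, -3.3282], [0.0000, 6.6852, 2.4163], [0.0000, 0.0000, 1.0413]]

a_1 = (2, -2, 1, -2); ‖a_1‖ = 3.6056, so q_1 = (0.5547, -0.5547, 0.2774, -0.5547).
q_1·a_2 = 0.5547·(-2) + (-0.5547)·(-3) + 0.2774·4 + (-0.5547)·4 = -0.5547.
u_2 = a_2 + 0.5547·q_1 = (-1.6923, -3.3077, 4.1538, 3.6923).
‖u_2‖ = 6.6852, so q_2 = (-0.2531, -0.4948, 0.6213, 0.5523).
q_1·a_3 = 0.5547·(-3) + (-0.5547)·0 + 0.2774·0 + (-0.5547)·3 = -3.3282; q_2·a_3 = (-0.2531)·(-3) + (-0.4948)·0 + 0.6213·0 + 0.5523·3 = 2.4163.
u_3 = a_3 + 3.3282·q_1 − 2.4163·q_2 = (-0.5422, -0.6506, -0.5783, -0.1807).
‖u_3‖ = 1.0413, so q_3 = (-0.5207, -0.6248, -0.5554, -0.1736).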